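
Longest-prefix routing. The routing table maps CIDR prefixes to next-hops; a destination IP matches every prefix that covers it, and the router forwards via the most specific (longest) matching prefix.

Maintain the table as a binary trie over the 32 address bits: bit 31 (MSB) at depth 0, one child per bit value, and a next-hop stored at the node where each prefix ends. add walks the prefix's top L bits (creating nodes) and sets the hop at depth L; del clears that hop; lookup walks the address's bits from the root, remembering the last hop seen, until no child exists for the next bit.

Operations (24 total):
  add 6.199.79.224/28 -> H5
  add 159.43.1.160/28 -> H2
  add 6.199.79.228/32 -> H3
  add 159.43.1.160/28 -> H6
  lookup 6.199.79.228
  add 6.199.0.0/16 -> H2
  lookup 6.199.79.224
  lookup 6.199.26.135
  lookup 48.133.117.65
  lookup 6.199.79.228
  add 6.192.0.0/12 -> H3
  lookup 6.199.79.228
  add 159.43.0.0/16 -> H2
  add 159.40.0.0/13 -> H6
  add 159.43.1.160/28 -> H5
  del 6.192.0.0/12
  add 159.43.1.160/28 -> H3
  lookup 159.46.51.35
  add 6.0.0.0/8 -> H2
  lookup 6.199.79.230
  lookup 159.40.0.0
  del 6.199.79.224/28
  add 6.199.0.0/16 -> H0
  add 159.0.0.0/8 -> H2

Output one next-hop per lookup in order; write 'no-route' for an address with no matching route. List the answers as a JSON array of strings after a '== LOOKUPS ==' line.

Apply in order:
  add 6.199.79.224/28 -> H5 at depth 28
  add 159.43.1.160/28 -> H2 at depth 28
  add 6.199.79.228/32 -> H3 at depth 32
  add 159.43.1.160/28 -> H6 at depth 28
  lookup 6.199.79.228: bits 00000110110001110100111111100100 walk d0:-→d1:-→d2:-→d3:-→d4:-→d5:-→d6:-→d7:-→d8:-→d9:-→d10:-→d11:-→d12:-→d13:-→d14:-→d15:-→d16:-→d17:-→d18:-→d19:-→d20:-→d21:-→d22:-→d23:-→d24:-→d25:-→d26:-→d27:-→d28:H5→d29:-→d30:-→d31:-→d32:H3 -> H3
  add 6.199.0.0/16 -> H2 at depth 16
  lookup 6.199.79.224: bits 00000110110001110100111111100 walk d0:-→d1:-→d2:-→d3:-→d4:-→d5:-→d6:-→d7:-→d8:-→d9:-→d10:-→d11:-→d12:-→d13:-→d14:-→d15:-→d16:H2→d17:-→d18:-→d19:-→d20:-→d21:-→d22:-→d23:-→d24:-→d25:-→d26:-→d27:-→d28:H5→d29:- -> H5
  lookup 6.199.26.135: bits 00000110110001110 walk d0:-→d1:-→d2:-→d3:-→d4:-→d5:-→d6:-→d7:-→d8:-→d9:-→d10:-→d11:-→d12:-→d13:-→d14:-→d15:-→d16:H2→d17:- -> H2
  lookup 48.133.117.65: bits 00 walk d0:-→d1:-→d2:- -> no-route
  lookup 6.199.79.228: bits 00000110110001110100111111100100 walk d0:-→d1:-→d2:-→d3:-→d4:-→d5:-→d6:-→d7:-→d8:-→d9:-→d10:-→d11:-→d12:-→d13:-→d14:-→d15:-→d16:H2→d17:-→d18:-→d19:-→d20:-→d21:-→d22:-→d23:-→d24:-→d25:-→d26:-→d27:-→d28:H5→d29:-→d30:-→d31:-→d32:H3 -> H3
  add 6.192.0.0/12 -> H3 at depth 12
  lookup 6.199.79.228: bits 00000110110001110100111111100100 walk d0:-→d1:-→d2:-→d3:-→d4:-→d5:-→d6:-→d7:-→d8:-→d9:-→d10:-→d11:-→d12:H3→d13:-→d14:-→d15:-→d16:H2→d17:-→d18:-→d19:-→d20:-→d21:-→d22:-→d23:-→d24:-→d25:-→d26:-→d27:-→d28:H5→d29:-→d30:-→d31:-→d32:H3 -> H3
  add 159.43.0.0/16 -> H2 at depth 16
  add 159.40.0.0/13 -> H6 at depth 13
  add 159.43.1.160/28 -> H5 at depth 28
  del 6.192.0.0/12 (clear depth 12)
  add 159.43.1.160/28 -> H3 at depth 28
  lookup 159.46.51.35: bits 1001111100101 walk d0:-→d1:-→d2:-→d3:-→d4:-→d5:-→d6:-→d7:-→d8:-→d9:-→d10:-→d11:-→d12:-→d13:H6 -> H6
  add 6.0.0.0/8 -> H2 at depth 8
  lookup 6.199.79.230: bits 000001101100011101001111111001 walk d0:-→d1:-→d2:-→d3:-→d4:-→d5:-→d6:-→d7:-→d8:H2→d9:-→d10:-→d11:-→d12:-→d13:-→d14:-→d15:-→d16:H2→d17:-→d18:-→d19:-→d20:-→d21:-→d22:-→d23:-→d24:-→d25:-→d26:-→d27:-→d28:H5→d29:-→d30:- -> H5
  lookup 159.40.0.0: bits 10011111001010 walk d0:-→d1:-→d2:-→d3:-→d4:-→d5:-→d6:-→d7:-→d8:-→d9:-→d10:-→d11:-→d12:-→d13:H6→d14:- -> H6
  del 6.199.79.224/28 (clear depth 28)
  add 6.199.0.0/16 -> H0 at depth 16
  add 159.0.0.0/8 -> H2 at depth 8

== LOOKUPS ==
["H3","H5","H2","no-route","H3","H3","H6","H5","H6"]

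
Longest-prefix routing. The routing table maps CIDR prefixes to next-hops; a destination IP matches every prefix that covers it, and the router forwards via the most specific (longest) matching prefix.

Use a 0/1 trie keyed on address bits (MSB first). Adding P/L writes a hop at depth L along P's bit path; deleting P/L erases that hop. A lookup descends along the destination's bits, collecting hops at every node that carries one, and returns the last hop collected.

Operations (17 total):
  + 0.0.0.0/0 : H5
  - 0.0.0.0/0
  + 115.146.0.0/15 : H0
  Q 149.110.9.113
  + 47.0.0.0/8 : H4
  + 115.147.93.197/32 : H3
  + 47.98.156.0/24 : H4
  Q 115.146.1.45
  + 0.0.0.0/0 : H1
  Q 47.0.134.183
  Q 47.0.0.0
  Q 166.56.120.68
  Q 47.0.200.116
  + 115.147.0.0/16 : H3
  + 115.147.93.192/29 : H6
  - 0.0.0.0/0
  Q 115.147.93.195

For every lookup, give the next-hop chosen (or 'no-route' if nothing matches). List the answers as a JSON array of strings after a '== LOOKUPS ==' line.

Trace:
  add 0.0.0.0/0 -> H5 at depth 0
  - 0.0.0.0/0 clear@0
  add 115.146.0.0/15 -> H0 at depth 15
  Q 149.110.9.113: descend ε ; hops seen [∅] ; pick no-route
  add 47.0.0.0/8 -> H4 at depth 8
  add 115.147.93.197/32 -> H3 at depth 32
  add 47.98.156.0/24 -> H4 at depth 24
  Q 115.146.1.45: descend 011100111001001 ; hops seen [H0] ; pick H0
  add 0.0.0.0/0 -> H1 at depth 0
  Q 47.0.134.183: descend 001011110 ; hops seen [H1,H4] ; pick H4
  Q 47.0.0.0: descend 001011110 ; hops seen [H1,H4] ; pick H4
  Q 166.56.120.68: descend ε ; hops seen [H1] ; pick H1
  Q 47.0.200.116: descend 001011110 ; hops seen [H1,H4] ; pick H4
  add 115.147.0.0/16 -> H3 at depth 16
  add 115.147.93.192/29 -> H6 at depth 29
  - 0.0.0.0/0 clear@0
  Q 115.147.93.195: descend 01110011100100110101110111000 ; hops seen [H0,H3,H6] ; pick H6

== LOOKUPS ==
["no-route","H0","H4","H4","H1","H4","H6"]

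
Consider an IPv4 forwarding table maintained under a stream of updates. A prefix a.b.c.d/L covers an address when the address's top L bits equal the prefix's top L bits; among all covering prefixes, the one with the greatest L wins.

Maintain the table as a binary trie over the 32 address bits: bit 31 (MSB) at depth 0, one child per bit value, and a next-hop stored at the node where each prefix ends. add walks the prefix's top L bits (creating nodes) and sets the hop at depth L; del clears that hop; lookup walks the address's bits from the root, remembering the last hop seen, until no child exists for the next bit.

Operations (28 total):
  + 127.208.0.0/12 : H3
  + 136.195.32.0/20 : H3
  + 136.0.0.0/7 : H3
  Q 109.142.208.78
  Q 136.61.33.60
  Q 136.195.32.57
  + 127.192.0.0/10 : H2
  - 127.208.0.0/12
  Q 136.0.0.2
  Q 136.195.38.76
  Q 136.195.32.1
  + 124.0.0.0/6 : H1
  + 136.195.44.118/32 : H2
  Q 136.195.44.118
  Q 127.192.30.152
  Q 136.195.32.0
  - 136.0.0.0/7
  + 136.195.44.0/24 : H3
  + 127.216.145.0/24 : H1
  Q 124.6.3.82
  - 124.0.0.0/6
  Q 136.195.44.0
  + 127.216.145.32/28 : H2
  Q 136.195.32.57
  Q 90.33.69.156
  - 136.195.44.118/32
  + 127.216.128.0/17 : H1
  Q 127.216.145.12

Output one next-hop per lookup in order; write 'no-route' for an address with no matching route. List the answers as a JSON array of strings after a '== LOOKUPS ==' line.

Trace:
  + 127.208.0.0/12 (H3) depth=12
  + 136.195.32.0/20 (H3) depth=20
  + 136.0.0.0/7 (H3) depth=7
  Q 109.142.208.78: descend 011 ; hops seen [∅] ; pick no-route
  Q 136.61.33.60: descend 10001000 ; hops seen [H3] ; pick H3
  Q 136.195.32.57: descend 10001000110000110010 ; hops seen [H3,H3] ; pick H3
  + 127.192.0.0/10 (H2) depth=10
  del 127.208.0.0/12 (clear depth 12)
  Q 136.0.0.2: descend 10001000 ; hops seen [H3] ; pick H3
  Q 136.195.38.76: descend 10001000110000110010 ; hops seen [H3,H3] ; pick H3
  Q 136.195.32.1: descend 10001000110000110010 ; hops seen [H3,H3] ; pick H3
  + 124.0.0.0/6 (H1) depth=6
  + 136.195.44.118/32 (H2) depth=32
  Q 136.195.44.118: descend 10001000110000110010110001110110 ; hops seen [H3,H3,H2] ; pick H2
  Q 127.192.30.152: descend 01111111110 ; hops seen [H1,H2] ; pick H2
  Q 136.195.32.0: descend 10001000110000110010 ; hops seen [H3,H3] ; pick H3
  del 136.0.0.0/7 (clear depth 7)
  + 136.195.44.0/24 (H3) depth=24
  + 127.216.145.0/24 (H1) depth=24
  Q 124.6.3.82: descend 011111 ; hops seen [H1] ; pick H1
  del 124.0.0.0/6 (clear depth 6)
  Q 136.195.44.0: descend 1000100011000011001011000 ; hops seen [H3,H3] ; pick H3
  + 127.216.145.32/28 (H2) depth=28
  Q 136.195.32.57: descend 10001000110000110010 ; hops seen [H3] ; pick H3
  Q 90.33.69.156: descend 01 ; hops seen [∅] ; pick no-route
  del 136.195.44.118/32 (clear depth 32)
  + 127.216.128.0/17 (H1) depth=17
  Q 127.216.145.12: descend 01111111110110001001000100 ; hops seen [H2,H1,H1] ; pick H1

== LOOKUPS ==
["no-route","H3","H3","H3","H3","H3","H2","H2","H3","H1","H3","H3","no-route","H1"]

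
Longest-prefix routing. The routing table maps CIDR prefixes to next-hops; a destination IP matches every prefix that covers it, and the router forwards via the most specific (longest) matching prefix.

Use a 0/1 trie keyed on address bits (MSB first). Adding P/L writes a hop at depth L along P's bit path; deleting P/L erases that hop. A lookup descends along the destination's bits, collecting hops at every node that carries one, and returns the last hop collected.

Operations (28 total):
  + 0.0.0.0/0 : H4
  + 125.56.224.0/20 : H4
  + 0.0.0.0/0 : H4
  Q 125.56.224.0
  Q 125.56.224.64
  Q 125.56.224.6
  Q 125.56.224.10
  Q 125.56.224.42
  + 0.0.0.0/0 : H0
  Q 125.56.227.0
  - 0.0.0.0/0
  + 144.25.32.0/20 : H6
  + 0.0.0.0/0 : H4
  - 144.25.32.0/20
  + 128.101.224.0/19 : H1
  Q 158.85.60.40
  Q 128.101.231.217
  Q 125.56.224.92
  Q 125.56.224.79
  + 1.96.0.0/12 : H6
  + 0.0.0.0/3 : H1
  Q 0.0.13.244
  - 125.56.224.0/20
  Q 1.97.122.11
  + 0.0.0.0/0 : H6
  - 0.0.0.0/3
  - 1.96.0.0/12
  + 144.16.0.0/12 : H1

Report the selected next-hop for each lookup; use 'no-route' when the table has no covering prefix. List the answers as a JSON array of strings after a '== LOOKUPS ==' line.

Process each operation:
  add 0.0.0.0/0 -> H4 at depth 0
  add 125.56.224.0/20 -> H4 at depth 20
  add 0.0.0.0/0 -> H4 at depth 0
  lookup 125.56.224.0: bits 01111101001110001110 walk d0:H4→d1:-→d2:-→d3:-→d4:-→d5:-→d6:-→d7:-→d8:-→d9:-→d10:-→d11:-→d12:-→d13:-→d14:-→d15:-→d16:-→d17:-→d18:-→d19:-→d20:H4 -> H4
  lookup 125.56.224.64: bits 01111101001110001110 walk d0:H4→d1:-→d2:-→d3:-→d4:-→d5:-→d6:-→d7:-→d8:-→d9:-→d10:-→d11:-→d12:-→d13:-→d14:-→d15:-→d16:-→d17:-→d18:-→d19:-→d20:H4 -> H4
  lookup 125.56.224.6: bits 01111101001110001110 walk d0:H4→d1:-→d2:-→d3:-→d4:-→d5:-→d6:-→d7:-→d8:-→d9:-→d10:-→d11:-→d12:-→d13:-→d14:-→d15:-→d16:-→d17:-→d18:-→d19:-→d20:H4 -> H4
  lookup 125.56.224.10: bits 01111101001110001110 walk d0:H4→d1:-→d2:-→d3:-→d4:-→d5:-→d6:-→d7:-→d8:-→d9:-→d10:-→d11:-→d12:-→d13:-→d14:-→d15:-→d16:-→d17:-→d18:-→d19:-→d20:H4 -> H4
  lookup 125.56.224.42: bits 01111101001110001110 walk d0:H4→d1:-→d2:-→d3:-→d4:-→d5:-→d6:-→d7:-→d8:-→d9:-→d10:-→d11:-→d12:-→d13:-→d14:-→d15:-→d16:-→d17:-→d18:-→d19:-→d20:H4 -> H4
  add 0.0.0.0/0 -> H0 at depth 0
  lookup 125.56.227.0: bits 01111101001110001110 walk d0:H0→d1:-→d2:-→d3:-→d4:-→d5:-→d6:-→d7:-→d8:-→d9:-→d10:-→d11:-→d12:-→d13:-→d14:-→d15:-→d16:-→d17:-→d18:-→d19:-→d20:H4 -> H4
  del 0.0.0.0/0 (clear depth 0)
  add 144.25.32.0/20 -> H6 at depth 20
  add 0.0.0.0/0 -> H4 at depth 0
  del 144.25.32.0/20 (clear depth 20)
  add 128.101.224.0/19 -> H1 at depth 19
  lookup 158.85.60.40: bits 1001 walk d0:H4→d1:-→d2:-→d3:-→d4:- -> H4
  lookup 128.101.231.217: bits 1000000001100101111 walk d0:H4→d1:-→d2:-→d3:-→d4:-→d5:-→d6:-→d7:-→d8:-→d9:-→d10:-→d11:-→d12:-→d13:-→d14:-→d15:-→d16:-→d17:-→d18:-→d19:H1 -> H1
  lookup 125.56.224.92: bits 01111101001110001110 walk d0:H4→d1:-→d2:-→d3:-→d4:-→d5:-→d6:-→d7:-→d8:-→d9:-→d10:-→d11:-→d12:-→d13:-→d14:-→d15:-→d16:-→d17:-→d18:-→d19:-→d20:H4 -> H4
  lookup 125.56.224.79: bits 01111101001110001110 walk d0:H4→d1:-→d2:-→d3:-→d4:-→d5:-→d6:-→d7:-→d8:-→d9:-→d10:-→d11:-→d12:-→d13:-→d14:-→d15:-→d16:-→d17:-→d18:-→d19:-→d20:H4 -> H4
  add 1.96.0.0/12 -> H6 at depth 12
  add 0.0.0.0/3 -> H1 at depth 3
  lookup 0.0.13.244: bits 0000000 walk d0:H4→d1:-→d2:-→d3:H1→d4:-→d5:-→d6:-→d7:- -> H1
  del 125.56.224.0/20 (clear depth 20)
  lookup 1.97.122.11: bits 000000010110 walk d0:H4→d1:-→d2:-→d3:H1→d4:-→d5:-→d6:-→d7:-→d8:-→d9:-→d10:-→d11:-→d12:H6 -> H6
  add 0.0.0.0/0 -> H6 at depth 0
  del 0.0.0.0/3 (clear depth 3)
  del 1.96.0.0/12 (clear depth 12)
  add 144.16.0.0/12 -> H1 at depth 12

== LOOKUPS ==
["H4","H4","H4","H4","H4","H4","H4","H1","H4","H4","H1","H6"]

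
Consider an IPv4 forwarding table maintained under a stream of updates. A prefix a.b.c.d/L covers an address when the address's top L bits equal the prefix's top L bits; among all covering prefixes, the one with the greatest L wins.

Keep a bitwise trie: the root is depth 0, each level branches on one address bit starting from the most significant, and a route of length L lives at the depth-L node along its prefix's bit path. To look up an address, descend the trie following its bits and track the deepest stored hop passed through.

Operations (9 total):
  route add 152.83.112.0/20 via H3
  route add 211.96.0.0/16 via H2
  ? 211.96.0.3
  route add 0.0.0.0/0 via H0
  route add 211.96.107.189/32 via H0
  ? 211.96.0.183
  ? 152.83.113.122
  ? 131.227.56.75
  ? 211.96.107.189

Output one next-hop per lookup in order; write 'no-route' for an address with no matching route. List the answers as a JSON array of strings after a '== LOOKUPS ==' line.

Apply in order:
  add 152.83.112.0/20 -> H3 at depth 20
  add 211.96.0.0/16 -> H2 at depth 16
  Q 211.96.0.3: descend 1101001101100000 ; hops seen [H2] ; pick H2
  add 0.0.0.0/0 -> H0 at depth 0
  add 211.96.107.189/32 -> H0 at depth 32
  Q 211.96.0.183: descend 11010011011000000 ; hops seen [H0,H2] ; pick H2
  Q 152.83.113.122: descend 10011000010100110111 ; hops seen [H0,H3] ; pick H3
  Q 131.227.56.75: descend 100 ; hops seen [H0] ; pick H0
  Q 211.96.107.189: descend 11010011011000000110101110111101 ; hops seen [H0,H2,H0] ; pick H0

== LOOKUPS ==
["H2","H2","H3","H0","H0"]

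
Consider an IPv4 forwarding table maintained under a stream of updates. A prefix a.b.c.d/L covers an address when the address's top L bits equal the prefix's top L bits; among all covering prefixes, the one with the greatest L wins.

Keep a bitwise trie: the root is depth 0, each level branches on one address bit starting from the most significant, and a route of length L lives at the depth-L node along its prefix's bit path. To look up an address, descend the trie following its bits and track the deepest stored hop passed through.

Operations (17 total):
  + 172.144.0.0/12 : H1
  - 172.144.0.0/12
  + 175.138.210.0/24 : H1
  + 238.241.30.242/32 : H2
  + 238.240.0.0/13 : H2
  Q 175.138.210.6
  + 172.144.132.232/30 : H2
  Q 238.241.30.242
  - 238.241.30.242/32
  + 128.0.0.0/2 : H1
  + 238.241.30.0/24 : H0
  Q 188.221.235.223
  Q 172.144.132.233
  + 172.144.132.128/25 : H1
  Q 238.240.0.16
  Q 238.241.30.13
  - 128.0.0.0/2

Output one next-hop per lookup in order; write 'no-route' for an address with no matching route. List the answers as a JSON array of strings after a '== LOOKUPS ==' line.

Process each operation:
  add 172.144.0.0/12 -> H1 at depth 12
  - 172.144.0.0/12 clear@12
  add 175.138.210.0/24 -> H1 at depth 24
  add 238.241.30.242/32 -> H2 at depth 32
  add 238.240.0.0/13 -> H2 at depth 13
  Q 175.138.210.6: descend 101011111000101011010010 ; hops seen [H1] ; pick H1
  add 172.144.132.232/30 -> H2 at depth 30
  Q 238.241.30.242: descend 11101110111100010001111011110010 ; hops seen [H2,H2] ; pick H2
  - 238.241.30.242/32 clear@32
  add 128.0.0.0/2 -> H1 at depth 2
  add 238.241.30.0/24 -> H0 at depth 24
  Q 188.221.235.223: descend 101 ; hops seen [H1] ; pick H1
  Q 172.144.132.233: descend 101011001001000010000100111010 ; hops seen [H1,H2] ; pick H2
  add 172.144.132.128/25 -> H1 at depth 25
  Q 238.240.0.16: descend 111011101111000 ; hops seen [H2] ; pick H2
  Q 238.241.30.13: descend 111011101111000100011110 ; hops seen [H2,H0] ; pick H0
  - 128.0.0.0/2 clear@2

== LOOKUPS ==
["H1","H2","H1","H2","H2","H0"]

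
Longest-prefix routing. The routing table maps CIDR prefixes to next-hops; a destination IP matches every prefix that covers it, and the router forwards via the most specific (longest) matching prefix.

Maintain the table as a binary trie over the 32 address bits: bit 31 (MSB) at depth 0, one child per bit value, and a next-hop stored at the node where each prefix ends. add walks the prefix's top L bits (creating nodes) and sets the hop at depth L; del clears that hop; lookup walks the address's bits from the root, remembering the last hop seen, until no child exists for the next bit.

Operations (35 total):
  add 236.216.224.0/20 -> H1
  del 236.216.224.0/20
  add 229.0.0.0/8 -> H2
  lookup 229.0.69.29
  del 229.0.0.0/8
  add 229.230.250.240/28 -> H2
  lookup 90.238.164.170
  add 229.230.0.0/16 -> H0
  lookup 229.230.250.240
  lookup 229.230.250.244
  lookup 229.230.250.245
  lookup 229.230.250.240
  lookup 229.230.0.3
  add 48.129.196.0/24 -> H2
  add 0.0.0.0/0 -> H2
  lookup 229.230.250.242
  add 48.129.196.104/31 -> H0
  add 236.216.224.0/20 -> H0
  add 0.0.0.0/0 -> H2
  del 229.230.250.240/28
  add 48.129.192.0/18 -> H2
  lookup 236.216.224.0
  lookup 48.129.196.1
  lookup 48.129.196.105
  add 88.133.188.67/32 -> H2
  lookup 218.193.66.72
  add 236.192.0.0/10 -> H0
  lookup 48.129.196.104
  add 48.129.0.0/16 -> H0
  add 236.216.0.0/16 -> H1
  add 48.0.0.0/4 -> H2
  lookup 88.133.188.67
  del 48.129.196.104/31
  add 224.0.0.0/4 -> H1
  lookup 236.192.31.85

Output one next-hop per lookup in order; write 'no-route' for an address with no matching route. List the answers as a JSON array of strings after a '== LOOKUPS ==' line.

Process each operation:
  + 236.216.224.0/20 (H1) depth=20
  del 236.216.224.0/20 (clear depth 20)
  + 229.0.0.0/8 (H2) depth=8
  Q 229.0.69.29: descend 11100101 ; hops seen [H2] ; pick H2
  del 229.0.0.0/8 (clear depth 8)
  + 229.230.250.240/28 (H2) depth=28
  Q 90.238.164.170: descend ε ; hops seen [∅] ; pick no-route
  + 229.230.0.0/16 (H0) depth=16
  Q 229.230.250.240: descend 1110010111100110111110101111 ; hops seen [H0,H2] ; pick H2
  Q 229.230.250.244: descend 1110010111100110111110101111 ; hops seen [H0,H2] ; pick H2
  Q 229.230.250.245: descend 1110010111100110111110101111 ; hops seen [H0,H2] ; pick H2
  Q 229.230.250.240: descend 1110010111100110111110101111 ; hops seen [H0,H2] ; pick H2
  Q 229.230.0.3: descend 1110010111100110 ; hops seen [H0] ; pick H0
  + 48.129.196.0/24 (H2) depth=24
  + 0.0.0.0/0 (H2) depth=0
  Q 229.230.250.242: descend 1110010111100110111110101111 ; hops seen [H2,H0,H2] ; pick H2
  + 48.129.196.104/31 (H0) depth=31
  + 236.216.224.0/20 (H0) depth=20
  + 0.0.0.0/0 (H2) depth=0
  del 229.230.250.240/28 (clear depth 28)
  + 48.129.192.0/18 (H2) depth=18
  Q 236.216.224.0: descend 11101100110110001110 ; hops seen [H2,H0] ; pick H0
  Q 48.129.196.1: descend 0011000010000001110001000 ; hops seen [H2,H2,H2] ; pick H2
  Q 48.129.196.105: descend 0011000010000001110001000110100 ; hops seen [H2,H2,H2,H0] ; pick H0
  + 88.133.188.67/32 (H2) depth=32
  Q 218.193.66.72: descend 11 ; hops seen [H2] ; pick H2
  + 236.192.0.0/10 (H0) depth=10
  Q 48.129.196.104: descend 0011000010000001110001000110100 ; hops seen [H2,H2,H2,H0] ; pick H0
  + 48.129.0.0/16 (H0) depth=16
  + 236.216.0.0/16 (H1) depth=16
  + 48.0.0.0/4 (H2) depth=4
  Q 88.133.188.67: descend 01011000100001011011110001000011 ; hops seen [H2,H2] ; pick H2
  del 48.129.196.104/31 (clear depth 31)
  + 224.0.0.0/4 (H1) depth=4
  Q 236.192.31.85: descend 11101100110 ; hops seen [H2,H1,H0] ; pick H0

== LOOKUPS ==
["H2","no-route","H2","H2","H2","H2","H0","H2","H0","H2","H0","H2","H0","H2","H0"]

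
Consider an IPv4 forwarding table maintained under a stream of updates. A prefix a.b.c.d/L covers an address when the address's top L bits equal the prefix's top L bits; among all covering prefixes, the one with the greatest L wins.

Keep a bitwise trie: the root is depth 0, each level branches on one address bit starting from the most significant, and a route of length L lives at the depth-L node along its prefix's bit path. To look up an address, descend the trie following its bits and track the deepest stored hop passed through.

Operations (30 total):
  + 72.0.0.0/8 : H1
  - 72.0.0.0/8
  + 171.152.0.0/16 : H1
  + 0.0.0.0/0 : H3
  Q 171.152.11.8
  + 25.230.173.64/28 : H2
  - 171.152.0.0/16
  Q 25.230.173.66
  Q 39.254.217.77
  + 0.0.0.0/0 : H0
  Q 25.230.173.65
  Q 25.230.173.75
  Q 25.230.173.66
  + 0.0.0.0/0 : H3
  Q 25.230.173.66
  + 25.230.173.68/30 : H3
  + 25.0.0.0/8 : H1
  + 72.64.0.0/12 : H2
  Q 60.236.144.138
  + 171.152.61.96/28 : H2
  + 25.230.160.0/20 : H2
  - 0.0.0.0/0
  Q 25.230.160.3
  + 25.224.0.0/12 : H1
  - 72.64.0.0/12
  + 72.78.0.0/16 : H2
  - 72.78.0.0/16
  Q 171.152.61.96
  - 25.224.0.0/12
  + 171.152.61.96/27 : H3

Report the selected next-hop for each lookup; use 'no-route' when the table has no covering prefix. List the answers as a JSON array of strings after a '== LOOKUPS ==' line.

Apply in order:
  + 72.0.0.0/8 (H1) depth=8
  - 72.0.0.0/8 clear@8
  + 171.152.0.0/16 (H1) depth=16
  + 0.0.0.0/0 (H3) depth=0
  Q 171.152.11.8: descend 1010101110011000 ; hops seen [H3,H1] ; pick H1
  + 25.230.173.64/28 (H2) depth=28
  - 171.152.0.0/16 clear@16
  Q 25.230.173.66: descend 0001100111100110101011010100 ; hops seen [H3,H2] ; pick H2
  Q 39.254.217.77: descend 00 ; hops seen [H3] ; pick H3
  + 0.0.0.0/0 (H0) depth=0
  Q 25.230.173.65: descend 0001100111100110101011010100 ; hops seen [H0,H2] ; pick H2
  Q 25.230.173.75: descend 0001100111100110101011010100 ; hops seen [H0,H2] ; pick H2
  Q 25.230.173.66: descend 0001100111100110101011010100 ; hops seen [H0,H2] ; pick H2
  + 0.0.0.0/0 (H3) depth=0
  Q 25.230.173.66: descend 0001100111100110101011010100 ; hops seen [H3,H2] ; pick H2
  + 25.230.173.68/30 (H3) depth=30
  + 25.0.0.0/8 (H1) depth=8
  + 72.64.0.0/12 (H2) depth=12
  Q 60.236.144.138: descend 00 ; hops seen [H3] ; pick H3
  + 171.152.61.96/28 (H2) depth=28
  + 25.230.160.0/20 (H2) depth=20
  - 0.0.0.0/0 clear@0
  Q 25.230.160.3: descend 00011001111001101010 ; hops seen [H1,H2] ; pick H2
  + 25.224.0.0/12 (H1) depth=12
  - 72.64.0.0/12 clear@12
  + 72.78.0.0/16 (H2) depth=16
  - 72.78.0.0/16 clear@16
  Q 171.152.61.96: descend 1010101110011000001111010110 ; hops seen [H2] ; pick H2
  - 25.224.0.0/12 clear@12
  + 171.152.61.96/27 (H3) depth=27

== LOOKUPS ==
["H1","H2","H3","H2","H2","H2","H2","H3","H2","H2"]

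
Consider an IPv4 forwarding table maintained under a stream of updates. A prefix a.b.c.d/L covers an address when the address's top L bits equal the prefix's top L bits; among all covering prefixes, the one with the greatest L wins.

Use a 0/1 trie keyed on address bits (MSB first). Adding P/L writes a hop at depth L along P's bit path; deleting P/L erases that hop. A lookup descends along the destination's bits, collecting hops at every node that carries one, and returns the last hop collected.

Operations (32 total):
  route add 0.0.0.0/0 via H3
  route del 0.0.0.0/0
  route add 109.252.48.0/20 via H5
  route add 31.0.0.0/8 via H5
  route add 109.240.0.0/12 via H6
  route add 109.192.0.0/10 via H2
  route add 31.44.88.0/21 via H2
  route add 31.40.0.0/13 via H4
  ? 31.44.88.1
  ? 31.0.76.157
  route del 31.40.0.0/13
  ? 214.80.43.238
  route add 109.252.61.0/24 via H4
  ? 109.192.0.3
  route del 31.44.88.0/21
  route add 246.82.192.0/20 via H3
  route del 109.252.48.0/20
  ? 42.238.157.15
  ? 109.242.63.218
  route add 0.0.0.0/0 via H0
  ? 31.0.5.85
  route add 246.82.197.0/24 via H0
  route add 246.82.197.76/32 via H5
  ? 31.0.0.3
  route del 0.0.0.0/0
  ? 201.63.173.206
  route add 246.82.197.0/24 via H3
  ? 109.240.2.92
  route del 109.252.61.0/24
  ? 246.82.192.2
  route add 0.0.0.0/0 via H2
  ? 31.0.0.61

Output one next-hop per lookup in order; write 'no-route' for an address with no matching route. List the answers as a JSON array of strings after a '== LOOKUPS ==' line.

Process each operation:
  add 0.0.0.0/0 -> H3 at depth 0
  del 0.0.0.0/0 (clear depth 0)
  add 109.252.48.0/20 -> H5 at depth 20
  add 31.0.0.0/8 -> H5 at depth 8
  add 109.240.0.0/12 -> H6 at depth 12
  add 109.192.0.0/10 -> H2 at depth 10
  add 31.44.88.0/21 -> H2 at depth 21
  add 31.40.0.0/13 -> H4 at depth 13
  lookup 31.44.88.1: bits 000111110010110001011 walk d0:-→d1:-→d2:-→d3:-→d4:-→d5:-→d6:-→d7:-→d8:H5→d9:-→d10:-→d11:-→d12:-→d13:H4→d14:-→d15:-→d16:-→d17:-→d18:-→d19:-→d20:-→d21:H2 -> H2
  lookup 31.0.76.157: bits 0001111100 walk d0:-→d1:-→d2:-→d3:-→d4:-→d5:-→d6:-→d7:-→d8:H5→d9:-→d10:- -> H5
  del 31.40.0.0/13 (clear depth 13)
  lookup 214.80.43.238: bits ε walk d0:- -> no-route
  add 109.252.61.0/24 -> H4 at depth 24
  lookup 109.192.0.3: bits 0110110111 walk d0:-→d1:-→d2:-→d3:-→d4:-→d5:-→d6:-→d7:-→d8:-→d9:-→d10:H2 -> H2
  del 31.44.88.0/21 (clear depth 21)
  add 246.82.192.0/20 -> H3 at depth 20
  del 109.252.48.0/20 (clear depth 20)
  lookup 42.238.157.15: bits 00 walk d0:-→d1:-→d2:- -> no-route
  lookup 109.242.63.218: bits 011011011111 walk d0:-→d1:-→d2:-→d3:-→d4:-→d5:-→d6:-→d7:-→d8:-→d9:-→d10:H2→d11:-→d12:H6 -> H6
  add 0.0.0.0/0 -> H0 at depth 0
  lookup 31.0.5.85: bits 0001111100 walk d0:H0→d1:-→d2:-→d3:-→d4:-→d5:-→d6:-→d7:-→d8:H5→d9:-→d10:- -> H5
  add 246.82.197.0/24 -> H0 at depth 24
  add 246.82.197.76/32 -> H5 at depth 32
  lookup 31.0.0.3: bits 0001111100 walk d0:H0→d1:-→d2:-→d3:-→d4:-→d5:-→d6:-→d7:-→d8:H5→d9:-→d10:- -> H5
  del 0.0.0.0/0 (clear depth 0)
  lookup 201.63.173.206: bits 11 walk d0:-→d1:-→d2:- -> no-route
  add 246.82.197.0/24 -> H3 at depth 24
  lookup 109.240.2.92: bits 011011011111 walk d0:-→d1:-→d2:-→d3:-→d4:-→d5:-→d6:-→d7:-→d8:-→d9:-→d10:H2→d11:-→d12:H6 -> H6
  del 109.252.61.0/24 (clear depth 24)
  lookup 246.82.192.2: bits 111101100101001011000 walk d0:-→d1:-→d2:-→d3:-→d4:-→d5:-→d6:-→d7:-→d8:-→d9:-→d10:-→d11:-→d12:-→d13:-→d14:-→d15:-→d16:-→d17:-→d18:-→d19:-→d20:H3→d21:- -> H3
  add 0.0.0.0/0 -> H2 at depth 0
  lookup 31.0.0.61: bits 0001111100 walk d0:H2→d1:-→d2:-→d3:-→d4:-→d5:-→d6:-→d7:-→d8:H5→d9:-→d10:- -> H5

== LOOKUPS ==
["H2","H5","no-route","H2","no-route","H6","H5","H5","no-route","H6","H3","H5"]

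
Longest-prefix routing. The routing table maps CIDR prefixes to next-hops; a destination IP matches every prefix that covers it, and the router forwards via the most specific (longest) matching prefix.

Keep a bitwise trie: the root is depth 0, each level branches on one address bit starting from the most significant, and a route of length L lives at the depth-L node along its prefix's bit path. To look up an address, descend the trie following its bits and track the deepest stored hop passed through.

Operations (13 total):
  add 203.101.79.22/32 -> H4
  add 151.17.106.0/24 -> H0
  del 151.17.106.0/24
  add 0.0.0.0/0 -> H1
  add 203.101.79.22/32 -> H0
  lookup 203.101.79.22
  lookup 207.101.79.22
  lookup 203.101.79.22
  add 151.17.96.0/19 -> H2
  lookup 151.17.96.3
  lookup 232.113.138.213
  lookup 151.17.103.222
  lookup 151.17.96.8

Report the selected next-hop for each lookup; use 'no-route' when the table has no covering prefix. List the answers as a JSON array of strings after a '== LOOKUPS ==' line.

Apply in order:
  + 203.101.79.22/32 (H4) depth=32
  + 151.17.106.0/24 (H0) depth=24
  del 151.17.106.0/24 (clear depth 24)
  + 0.0.0.0/0 (H1) depth=0
  + 203.101.79.22/32 (H0) depth=32
  Q 203.101.79.22: descend 11001011011001010100111100010110 ; hops seen [H1,H0] ; pick H0
  Q 207.101.79.22: descend 11001 ; hops seen [H1] ; pick H1
  Q 203.101.79.22: descend 11001011011001010100111100010110 ; hops seen [H1,H0] ; pick H0
  + 151.17.96.0/19 (H2) depth=19
  Q 151.17.96.3: descend 10010111000100010110 ; hops seen [H1,H2] ; pick H2
  Q 232.113.138.213: descend 11 ; hops seen [H1] ; pick H1
  Q 151.17.103.222: descend 10010111000100010110 ; hops seen [H1,H2] ; pick H2
  Q 151.17.96.8: descend 10010111000100010110 ; hops seen [H1,H2] ; pick H2

== LOOKUPS ==
["H0","H1","H0","H2","H1","H2","H2"]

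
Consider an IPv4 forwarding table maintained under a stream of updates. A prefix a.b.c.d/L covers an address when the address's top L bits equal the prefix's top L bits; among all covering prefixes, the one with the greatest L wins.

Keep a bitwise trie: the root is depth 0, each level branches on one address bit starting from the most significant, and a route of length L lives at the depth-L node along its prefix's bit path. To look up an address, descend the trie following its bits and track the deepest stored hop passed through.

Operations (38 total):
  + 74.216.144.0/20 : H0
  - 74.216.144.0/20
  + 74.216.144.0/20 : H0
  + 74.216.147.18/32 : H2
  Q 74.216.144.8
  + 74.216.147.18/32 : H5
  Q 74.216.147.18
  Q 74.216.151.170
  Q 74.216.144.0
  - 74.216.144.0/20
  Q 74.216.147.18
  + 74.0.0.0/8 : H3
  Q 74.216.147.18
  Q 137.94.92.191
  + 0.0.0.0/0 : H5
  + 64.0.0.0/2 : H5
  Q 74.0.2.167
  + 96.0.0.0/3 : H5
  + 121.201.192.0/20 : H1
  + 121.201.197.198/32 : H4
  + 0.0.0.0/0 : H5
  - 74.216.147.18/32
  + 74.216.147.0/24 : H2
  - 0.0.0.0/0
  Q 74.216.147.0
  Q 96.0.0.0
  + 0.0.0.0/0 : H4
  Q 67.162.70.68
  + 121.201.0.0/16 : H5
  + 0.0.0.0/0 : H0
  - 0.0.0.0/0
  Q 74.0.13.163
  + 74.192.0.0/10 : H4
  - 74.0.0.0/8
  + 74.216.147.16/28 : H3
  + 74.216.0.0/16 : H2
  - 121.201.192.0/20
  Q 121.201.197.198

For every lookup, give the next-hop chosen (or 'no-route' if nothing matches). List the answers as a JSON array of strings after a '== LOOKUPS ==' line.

Apply in order:
  add 74.216.144.0/20 -> H0 at depth 20
  del 74.216.144.0/20 (clear depth 20)
  add 74.216.144.0/20 -> H0 at depth 20
  add 74.216.147.18/32 -> H2 at depth 32
  lookup 74.216.144.8: bits 0100101011011000100100 walk d0:-→d1:-→d2:-→d3:-→d4:-→d5:-→d6:-→d7:-→d8:-→d9:-→d10:-→d11:-→d12:-→d13:-→d14:-→d15:-→d16:-→d17:-→d18:-→d19:-→d20:H0→d21:-→d22:- -> H0
  add 74.216.147.18/32 -> H5 at depth 32
  lookup 74.216.147.18: bits 01001010110110001001001100010010 walk d0:-→d1:-→d2:-→d3:-→d4:-→d5:-→d6:-→d7:-→d8:-→d9:-→d10:-→d11:-→d12:-→d13:-→d14:-→d15:-→d16:-→d17:-→d18:-→d19:-→d20:H0→d21:-→d22:-→d23:-→d24:-→d25:-→d26:-→d27:-→d28:-→d29:-→d30:-→d31:-→d32:H5 -> H5
  lookup 74.216.151.170: bits 010010101101100010010 walk d0:-→d1:-→d2:-→d3:-→d4:-→d5:-→d6:-→d7:-→d8:-→d9:-→d10:-→d11:-→d12:-→d13:-→d14:-→d15:-→d16:-→d17:-→d18:-→d19:-→d20:H0→d21:- -> H0
  lookup 74.216.144.0: bits 0100101011011000100100 walk d0:-→d1:-→d2:-→d3:-→d4:-→d5:-→d6:-→d7:-→d8:-→d9:-→d10:-→d11:-→d12:-→d13:-→d14:-→d15:-→d16:-→d17:-→d18:-→d19:-→d20:H0→d21:-→d22:- -> H0
  del 74.216.144.0/20 (clear depth 20)
  lookup 74.216.147.18: bits 01001010110110001001001100010010 walk d0:-→d1:-→d2:-→d3:-→d4:-→d5:-→d6:-→d7:-→d8:-→d9:-→d10:-→d11:-→d12:-→d13:-→d14:-→d15:-→d16:-→d17:-→d18:-→d19:-→d20:-→d21:-→d22:-→d23:-→d24:-→d25:-→d26:-→d27:-→d28:-→d29:-→d30:-→d31:-→d32:H5 -> H5
  add 74.0.0.0/8 -> H3 at depth 8
  lookup 74.216.147.18: bits 01001010110110001001001100010010 walk d0:-→d1:-→d2:-→d3:-→d4:-→d5:-→d6:-→d7:-→d8:H3→d9:-→d10:-→d11:-→d12:-→d13:-→d14:-→d15:-→d16:-→d17:-→d18:-→d19:-→d20:-→d21:-→d22:-→d23:-→d24:-→d25:-→d26:-→d27:-→d28:-→d29:-→d30:-→d31:-→d32:H5 -> H5
  lookup 137.94.92.191: bits ε walk d0:- -> no-route
  add 0.0.0.0/0 -> H5 at depth 0
  add 64.0.0.0/2 -> H5 at depth 2
  lookup 74.0.2.167: bits 01001010 walk d0:H5→d1:-→d2:H5→d3:-→d4:-→d5:-→d6:-→d7:-→d8:H3 -> H3
  add 96.0.0.0/3 -> H5 at depth 3
  add 121.201.192.0/20 -> H1 at depth 20
  add 121.201.197.198/32 -> H4 at depth 32
  add 0.0.0.0/0 -> H5 at depth 0
  del 74.216.147.18/32 (clear depth 32)
  add 74.216.147.0/24 -> H2 at depth 24
  del 0.0.0.0/0 (clear depth 0)
  lookup 74.216.147.0: bits 010010101101100010010011000 walk d0:-→d1:-→d2:H5→d3:-→d4:-→d5:-→d6:-→d7:-→d8:H3→d9:-→d10:-→d11:-→d12:-→d13:-→d14:-→d15:-→d16:-→d17:-→d18:-→d19:-→d20:-→d21:-→d22:-→d23:-→d24:H2→d25:-→d26:-→d27:- -> H2
  lookup 96.0.0.0: bits 011 walk d0:-→d1:-→d2:H5→d3:H5 -> H5
  add 0.0.0.0/0 -> H4 at depth 0
  lookup 67.162.70.68: bits 0100 walk d0:H4→d1:-→d2:H5→d3:-→d4:- -> H5
  add 121.201.0.0/16 -> H5 at depth 16
  add 0.0.0.0/0 -> H0 at depth 0
  del 0.0.0.0/0 (clear depth 0)
  lookup 74.0.13.163: bits 01001010 walk d0:-→d1:-→d2:H5→d3:-→d4:-→d5:-→d6:-→d7:-→d8:H3 -> H3
  add 74.192.0.0/10 -> H4 at depth 10
  del 74.0.0.0/8 (clear depth 8)
  add 74.216.147.16/28 -> H3 at depth 28
  add 74.216.0.0/16 -> H2 at depth 16
  del 121.201.192.0/20 (clear depth 20)
  lookup 121.201.197.198: bits 01111001110010011100010111000110 walk d0:-→d1:-→d2:H5→d3:H5→d4:-→d5:-→d6:-→d7:-→d8:-→d9:-→d10:-→d11:-→d12:-→d13:-→d14:-→d15:-→d16:H5→d17:-→d18:-→d19:-→d20:-→d21:-→d22:-→d23:-→d24:-→d25:-→d26:-→d27:-→d28:-→d29:-→d30:-→d31:-→d32:H4 -> H4

== LOOKUPS ==
["H0","H5","H0","H0","H5","H5","no-route","H3","H2","H5","H5","H3","H4"]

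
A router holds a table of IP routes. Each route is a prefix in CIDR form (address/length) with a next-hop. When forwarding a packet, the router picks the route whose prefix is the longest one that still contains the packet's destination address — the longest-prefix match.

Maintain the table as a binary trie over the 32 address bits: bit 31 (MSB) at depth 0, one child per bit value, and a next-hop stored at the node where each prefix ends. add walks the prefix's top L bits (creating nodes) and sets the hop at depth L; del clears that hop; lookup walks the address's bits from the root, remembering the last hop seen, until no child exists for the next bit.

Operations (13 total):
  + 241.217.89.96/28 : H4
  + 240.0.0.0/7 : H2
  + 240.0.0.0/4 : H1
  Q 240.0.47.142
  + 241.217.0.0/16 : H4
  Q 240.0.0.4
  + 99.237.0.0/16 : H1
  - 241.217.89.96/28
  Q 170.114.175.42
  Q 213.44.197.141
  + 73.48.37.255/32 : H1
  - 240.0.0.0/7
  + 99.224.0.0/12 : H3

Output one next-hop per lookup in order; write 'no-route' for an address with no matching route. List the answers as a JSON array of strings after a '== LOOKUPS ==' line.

Apply in order:
  + 241.217.89.96/28 (H4) depth=28
  + 240.0.0.0/7 (H2) depth=7
  + 240.0.0.0/4 (H1) depth=4
  ? 240.0.47.142  path d0:-→d1:-→d2:-→d3:-→d4:H1→d5:-→d6:-→d7:H2  best=H2
  + 241.217.0.0/16 (H4) depth=16
  ? 240.0.0.4  path d0:-→d1:-→d2:-→d3:-→d4:H1→d5:-→d6:-→d7:H2  best=H2
  + 99.237.0.0/16 (H1) depth=16
  - 241.217.89.96/28 clear@28
  ? 170.114.175.42  path d0:-→d1:-  best=no-route
  ? 213.44.197.141  path d0:-→d1:-→d2:-  best=no-route
  + 73.48.37.255/32 (H1) depth=32
  - 240.0.0.0/7 clear@7
  + 99.224.0.0/12 (H3) depth=12

== LOOKUPS ==
["H2","H2","no-route","no-route"]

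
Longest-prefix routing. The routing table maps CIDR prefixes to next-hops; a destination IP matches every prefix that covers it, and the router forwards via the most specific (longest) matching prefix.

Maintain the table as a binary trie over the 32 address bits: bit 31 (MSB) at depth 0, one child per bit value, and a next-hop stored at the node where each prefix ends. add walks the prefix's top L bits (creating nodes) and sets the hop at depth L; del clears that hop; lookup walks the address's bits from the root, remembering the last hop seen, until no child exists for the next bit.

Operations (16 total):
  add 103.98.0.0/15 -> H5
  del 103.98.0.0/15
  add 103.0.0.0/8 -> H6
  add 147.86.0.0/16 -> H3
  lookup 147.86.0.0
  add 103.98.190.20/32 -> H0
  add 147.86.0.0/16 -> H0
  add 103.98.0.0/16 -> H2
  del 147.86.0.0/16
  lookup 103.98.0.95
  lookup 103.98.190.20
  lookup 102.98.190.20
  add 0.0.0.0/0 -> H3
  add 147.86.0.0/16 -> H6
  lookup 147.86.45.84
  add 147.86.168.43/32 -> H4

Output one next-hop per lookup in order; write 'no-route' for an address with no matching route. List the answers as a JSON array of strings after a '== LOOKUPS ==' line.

Process each operation:
  + 103.98.0.0/15 (H5) depth=15
  del 103.98.0.0/15 (clear depth 15)
  + 103.0.0.0/8 (H6) depth=8
  + 147.86.0.0/16 (H3) depth=16
  Q 147.86.0.0: descend 1001001101010110 ; hops seen [H3] ; pick H3
  + 103.98.190.20/32 (H0) depth=32
  + 147.86.0.0/16 (H0) depth=16
  + 103.98.0.0/16 (H2) depth=16
  del 147.86.0.0/16 (clear depth 16)
  Q 103.98.0.95: descend 0110011101100010 ; hops seen [H6,H2] ; pick H2
  Q 103.98.190.20: descend 01100111011000101011111000010100 ; hops seen [H6,H2,H0] ; pick H0
  Q 102.98.190.20: descend 0110011 ; hops seen [∅] ; pick no-route
  + 0.0.0.0/0 (H3) depth=0
  + 147.86.0.0/16 (H6) depth=16
  Q 147.86.45.84: descend 1001001101010110 ; hops seen [H3,H6] ; pick H6
  + 147.86.168.43/32 (H4) depth=32

== LOOKUPS ==
["H3","H2","H0","no-route","H6"]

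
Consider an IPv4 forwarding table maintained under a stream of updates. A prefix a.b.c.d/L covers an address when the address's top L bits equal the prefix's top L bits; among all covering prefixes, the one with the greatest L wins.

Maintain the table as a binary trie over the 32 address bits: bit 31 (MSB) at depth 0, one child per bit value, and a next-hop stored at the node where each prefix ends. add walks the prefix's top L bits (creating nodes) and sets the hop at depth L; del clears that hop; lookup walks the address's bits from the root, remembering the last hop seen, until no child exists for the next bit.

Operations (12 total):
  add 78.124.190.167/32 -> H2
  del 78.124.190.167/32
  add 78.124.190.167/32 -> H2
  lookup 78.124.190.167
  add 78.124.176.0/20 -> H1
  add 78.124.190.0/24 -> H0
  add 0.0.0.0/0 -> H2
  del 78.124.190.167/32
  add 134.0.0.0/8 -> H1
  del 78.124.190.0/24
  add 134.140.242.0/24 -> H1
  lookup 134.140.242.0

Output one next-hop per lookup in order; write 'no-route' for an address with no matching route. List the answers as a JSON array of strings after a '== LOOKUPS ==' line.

Trace:
  add 78.124.190.167/32 -> H2 at depth 32
  del 78.124.190.167/32 (clear depth 32)
  add 78.124.190.167/32 -> H2 at depth 32
  lookup 78.124.190.167: bits 01001110011111001011111010100111 walk d0:-→d1:-→d2:-→d3:-→d4:-→d5:-→d6:-→d7:-→d8:-→d9:-→d10:-→d11:-→d12:-→d13:-→d14:-→d15:-→d16:-→d17:-→d18:-→d19:-→d20:-→d21:-→d22:-→d23:-→d24:-→d25:-→d26:-→d27:-→d28:-→d29:-→d30:-→d31:-→d32:H2 -> H2
  add 78.124.176.0/20 -> H1 at depth 20
  add 78.124.190.0/24 -> H0 at depth 24
  add 0.0.0.0/0 -> H2 at depth 0
  del 78.124.190.167/32 (clear depth 32)
  add 134.0.0.0/8 -> H1 at depth 8
  del 78.124.190.0/24 (clear depth 24)
  add 134.140.242.0/24 -> H1 at depth 24
  lookup 134.140.242.0: bits 100001101000110011110010 walk d0:H2→d1:-→d2:-→d3:-→d4:-→d5:-→d6:-→d7:-→d8:H1→d9:-→d10:-→d11:-→d12:-→d13:-→d14:-→d15:-→d16:-→d17:-→d18:-→d19:-→d20:-→d21:-→d22:-→d23:-→d24:H1 -> H1

== LOOKUPS ==
["H2","H1"]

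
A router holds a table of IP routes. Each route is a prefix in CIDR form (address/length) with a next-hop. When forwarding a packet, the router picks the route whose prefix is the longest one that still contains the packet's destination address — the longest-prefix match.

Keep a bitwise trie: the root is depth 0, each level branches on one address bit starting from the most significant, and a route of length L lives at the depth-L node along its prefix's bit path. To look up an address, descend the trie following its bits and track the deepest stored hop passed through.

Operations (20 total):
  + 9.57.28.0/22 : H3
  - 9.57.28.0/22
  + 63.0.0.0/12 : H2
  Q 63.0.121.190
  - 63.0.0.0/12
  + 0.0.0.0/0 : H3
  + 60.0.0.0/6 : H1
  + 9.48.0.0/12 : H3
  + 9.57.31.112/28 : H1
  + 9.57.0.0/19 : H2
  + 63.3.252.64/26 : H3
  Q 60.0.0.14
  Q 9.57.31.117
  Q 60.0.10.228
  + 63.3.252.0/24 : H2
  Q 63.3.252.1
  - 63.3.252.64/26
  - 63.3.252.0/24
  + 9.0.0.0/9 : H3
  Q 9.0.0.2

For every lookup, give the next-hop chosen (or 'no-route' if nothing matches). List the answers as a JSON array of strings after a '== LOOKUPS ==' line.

Trace:
  add 9.57.28.0/22 -> H3 at depth 22
  del 9.57.28.0/22 (clear depth 22)
  add 63.0.0.0/12 -> H2 at depth 12
  ? 63.0.121.190  path d0:-→d1:-→d2:-→d3:-→d4:-→d5:-→d6:-→d7:-→d8:-→d9:-→d10:-→d11:-→d12:H2  best=H2
  del 63.0.0.0/12 (clear depth 12)
  add 0.0.0.0/0 -> H3 at depth 0
  add 60.0.0.0/6 -> H1 at depth 6
  add 9.48.0.0/12 -> H3 at depth 12
  add 9.57.31.112/28 -> H1 at depth 28
  add 9.57.0.0/19 -> H2 at depth 19
  add 63.3.252.64/26 -> H3 at depth 26
  ? 60.0.0.14  path d0:H3→d1:-→d2:-→d3:-→d4:-→d5:-→d6:H1  best=H1
  ? 9.57.31.117  path d0:H3→d1:-→d2:-→d3:-→d4:-→d5:-→d6:-→d7:-→d8:-→d9:-→d10:-→d11:-→d12:H3→d13:-→d14:-→d15:-→d16:-→d17:-→d18:-→d19:H2→d20:-→d21:-→d22:-→d23:-→d24:-→d25:-→d26:-→d27:-→d28:H1  best=H1
  ? 60.0.10.228  path d0:H3→d1:-→d2:-→d3:-→d4:-→d5:-→d6:H1  best=H1
  add 63.3.252.0/24 -> H2 at depth 24
  ? 63.3.252.1  path d0:H3→d1:-→d2:-→d3:-→d4:-→d5:-→d6:H1→d7:-→d8:-→d9:-→d10:-→d11:-→d12:-→d13:-→d14:-→d15:-→d16:-→d17:-→d18:-→d19:-→d20:-→d21:-→d22:-→d23:-→d24:H2→d25:-  best=H2
  del 63.3.252.64/26 (clear depth 26)
  del 63.3.252.0/24 (clear depth 24)
  add 9.0.0.0/9 -> H3 at depth 9
  ? 9.0.0.2  path d0:H3→d1:-→d2:-→d3:-→d4:-→d5:-→d6:-→d7:-→d8:-→d9:H3→d10:-  best=H3

== LOOKUPS ==
["H2","H1","H1","H1","H2","H3"]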